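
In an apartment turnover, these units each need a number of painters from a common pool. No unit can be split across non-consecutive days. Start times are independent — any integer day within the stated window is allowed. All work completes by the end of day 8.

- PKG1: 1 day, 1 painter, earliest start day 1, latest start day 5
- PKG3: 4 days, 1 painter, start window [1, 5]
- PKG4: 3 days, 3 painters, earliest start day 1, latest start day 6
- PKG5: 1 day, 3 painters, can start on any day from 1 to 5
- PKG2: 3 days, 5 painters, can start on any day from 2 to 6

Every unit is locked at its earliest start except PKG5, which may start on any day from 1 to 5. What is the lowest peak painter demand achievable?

9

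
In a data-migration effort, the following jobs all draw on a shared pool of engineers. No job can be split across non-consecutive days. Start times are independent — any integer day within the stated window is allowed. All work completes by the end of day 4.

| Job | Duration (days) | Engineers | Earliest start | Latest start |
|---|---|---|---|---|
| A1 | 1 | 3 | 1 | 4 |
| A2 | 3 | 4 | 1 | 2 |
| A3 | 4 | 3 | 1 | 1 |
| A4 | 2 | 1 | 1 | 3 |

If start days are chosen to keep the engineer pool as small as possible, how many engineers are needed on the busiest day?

8

Early-start (A1@1, A2@1, A3@1, A4@1) gives peak 11: d1:11  d2:8  d3:7  d4:3.
Shift A2→2.
Schedule A1@1, A2@2, A3@1, A4@1: d1:7  d2:8  d3:7  d4:7 — peak 8.
Total engineer-days = 29 over 4 days ⇒ peak ≥ ⌈29/4⌉ = 8, so 8 is optimal.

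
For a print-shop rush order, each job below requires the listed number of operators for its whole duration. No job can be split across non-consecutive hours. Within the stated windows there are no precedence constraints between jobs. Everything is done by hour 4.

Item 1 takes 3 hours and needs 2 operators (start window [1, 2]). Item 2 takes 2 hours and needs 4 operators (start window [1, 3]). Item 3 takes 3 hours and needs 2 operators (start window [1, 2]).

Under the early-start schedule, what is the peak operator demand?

8

Early-start schedule: Item 1@1, Item 2@1, Item 3@1.
Load per hour: hour 1: 8, hour 2: 8, hour 3: 4, hour 4: 0.
Peak is 8.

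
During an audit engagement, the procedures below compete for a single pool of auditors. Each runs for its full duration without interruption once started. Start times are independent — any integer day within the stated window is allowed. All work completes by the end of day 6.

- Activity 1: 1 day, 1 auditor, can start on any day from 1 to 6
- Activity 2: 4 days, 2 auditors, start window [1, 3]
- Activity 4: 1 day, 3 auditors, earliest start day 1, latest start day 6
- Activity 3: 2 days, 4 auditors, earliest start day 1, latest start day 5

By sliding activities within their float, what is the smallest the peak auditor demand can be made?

Early-start (Activity 1@1, Activity 2@1, Activity 4@1, Activity 3@1) gives peak 10: d1:10  d2:6  d3:2  d4:2  d5:0  d6:0.
Shift Activity 4→2, Activity 3→5.
Schedule Activity 1@1, Activity 2@1, Activity 4@2, Activity 3@5: d1:3  d2:5  d3:2  d4:2  d5:4  d6:4 — peak 5.

5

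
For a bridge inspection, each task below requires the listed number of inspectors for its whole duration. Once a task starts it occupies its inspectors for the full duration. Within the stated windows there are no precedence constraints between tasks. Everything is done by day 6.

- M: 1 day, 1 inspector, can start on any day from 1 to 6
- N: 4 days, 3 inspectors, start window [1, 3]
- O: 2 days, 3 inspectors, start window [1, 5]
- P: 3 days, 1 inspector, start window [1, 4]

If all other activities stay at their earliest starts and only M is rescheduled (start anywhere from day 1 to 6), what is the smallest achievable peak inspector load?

7

M@1: d1:8  d2:7  d3:4  d4:3  d5:0  d6:0 → peak 8
M@2: d1:7  d2:8  d3:4  d4:3  d5:0  d6:0 → peak 8
M@3: d1:7  d2:7  d3:5  d4:3  d5:0  d6:0 → peak 7
M@4: d1:7  d2:7  d3:4  d4:4  d5:0  d6:0 → peak 7
M@5: d1:7  d2:7  d3:4  d4:3  d5:1  d6:0 → peak 7
M@6: d1:7  d2:7  d3:4  d4:3  d5:0  d6:1 → peak 7
Best is M@3, peak 7.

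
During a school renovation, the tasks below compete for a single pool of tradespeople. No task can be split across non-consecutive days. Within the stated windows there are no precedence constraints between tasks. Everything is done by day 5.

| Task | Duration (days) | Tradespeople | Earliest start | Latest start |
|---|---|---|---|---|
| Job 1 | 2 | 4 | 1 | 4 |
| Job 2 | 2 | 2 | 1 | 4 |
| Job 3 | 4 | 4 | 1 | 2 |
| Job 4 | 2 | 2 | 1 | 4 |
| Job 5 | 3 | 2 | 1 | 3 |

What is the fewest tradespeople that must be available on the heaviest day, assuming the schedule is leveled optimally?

Early-start (Job 1@1, Job 2@1, Job 3@1, Job 4@1, Job 5@1) gives peak 14: d1:14  d2:14  d3:6  d4:4  d5:0.
Shift Job 4→3, Job 5→3.
Schedule Job 1@1, Job 2@1, Job 3@1, Job 4@3, Job 5@3: d1:10  d2:10  d3:8  d4:8  d5:2 — peak 10.

10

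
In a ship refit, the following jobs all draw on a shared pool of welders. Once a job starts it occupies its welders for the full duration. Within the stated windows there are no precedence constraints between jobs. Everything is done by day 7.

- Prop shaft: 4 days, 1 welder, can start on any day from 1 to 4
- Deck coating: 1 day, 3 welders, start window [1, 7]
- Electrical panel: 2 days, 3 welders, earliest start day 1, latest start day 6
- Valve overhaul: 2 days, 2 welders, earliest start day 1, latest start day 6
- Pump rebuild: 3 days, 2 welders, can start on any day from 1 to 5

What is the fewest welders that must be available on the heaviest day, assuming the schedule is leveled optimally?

4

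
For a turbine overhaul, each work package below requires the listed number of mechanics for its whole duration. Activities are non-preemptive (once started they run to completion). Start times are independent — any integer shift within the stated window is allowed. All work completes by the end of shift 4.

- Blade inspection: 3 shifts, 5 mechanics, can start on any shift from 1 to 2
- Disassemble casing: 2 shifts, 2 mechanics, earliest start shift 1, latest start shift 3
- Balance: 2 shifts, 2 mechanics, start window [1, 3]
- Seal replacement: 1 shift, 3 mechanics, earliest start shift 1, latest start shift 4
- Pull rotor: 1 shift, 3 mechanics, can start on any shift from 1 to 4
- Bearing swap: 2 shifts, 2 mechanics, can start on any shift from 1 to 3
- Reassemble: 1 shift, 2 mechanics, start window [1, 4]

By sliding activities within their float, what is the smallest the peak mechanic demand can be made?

9

Early-start (Blade inspection@1, Disassemble casing@1, Balance@1, Seal replacement@1, Pull rotor@1, Bearing swap@1, Reassemble@1) gives peak 19: s1:19  s2:11  s3:5  s4:0.
Shift Seal replacement→4, Pull rotor→4, Bearing swap→3, Reassemble→3.
Schedule Blade inspection@1, Disassemble casing@1, Balance@1, Seal replacement@4, Pull rotor@4, Bearing swap@3, Reassemble@3: s1:9  s2:9  s3:9  s4:8 — peak 9.
Total mechanic-shifts = 35 over 4 shifts ⇒ peak ≥ ⌈35/4⌉ = 9, so 9 is optimal.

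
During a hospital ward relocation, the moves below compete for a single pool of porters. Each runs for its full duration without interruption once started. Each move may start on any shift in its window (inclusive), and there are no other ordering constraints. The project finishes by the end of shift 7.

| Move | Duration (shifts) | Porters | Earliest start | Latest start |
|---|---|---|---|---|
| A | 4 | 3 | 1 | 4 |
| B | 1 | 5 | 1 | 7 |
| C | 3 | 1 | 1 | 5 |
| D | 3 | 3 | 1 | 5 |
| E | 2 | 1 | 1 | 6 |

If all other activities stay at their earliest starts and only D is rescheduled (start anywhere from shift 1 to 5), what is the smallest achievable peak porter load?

D@1: s1:13  s2:8  s3:7  s4:3  s5:0  s6:0  s7:0 → peak 13
D@2: s1:10  s2:8  s3:7  s4:6  s5:0  s6:0  s7:0 → peak 10
D@3: s1:10  s2:5  s3:7  s4:6  s5:3  s6:0  s7:0 → peak 10
D@4: s1:10  s2:5  s3:4  s4:6  s5:3  s6:3  s7:0 → peak 10
D@5: s1:10  s2:5  s3:4  s4:3  s5:3  s6:3  s7:3 → peak 10
Best is D@2, peak 10.

10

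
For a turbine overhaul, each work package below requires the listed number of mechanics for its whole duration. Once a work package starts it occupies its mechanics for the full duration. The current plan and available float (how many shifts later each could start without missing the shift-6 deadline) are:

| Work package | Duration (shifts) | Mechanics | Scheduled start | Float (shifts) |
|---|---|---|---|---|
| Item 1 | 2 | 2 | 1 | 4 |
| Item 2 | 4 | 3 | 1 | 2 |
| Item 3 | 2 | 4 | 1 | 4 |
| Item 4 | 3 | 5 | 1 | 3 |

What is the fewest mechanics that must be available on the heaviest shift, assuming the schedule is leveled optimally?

Early-start (Item 1@1, Item 2@1, Item 3@1, Item 4@1) gives peak 14: s1:14  s2:14  s3:8  s4:3  s5:0  s6:0.
Shift Item 2→3, Item 4→3.
Schedule Item 1@1, Item 2@3, Item 3@1, Item 4@3: s1:6  s2:6  s3:8  s4:8  s5:8  s6:3 — peak 8.

8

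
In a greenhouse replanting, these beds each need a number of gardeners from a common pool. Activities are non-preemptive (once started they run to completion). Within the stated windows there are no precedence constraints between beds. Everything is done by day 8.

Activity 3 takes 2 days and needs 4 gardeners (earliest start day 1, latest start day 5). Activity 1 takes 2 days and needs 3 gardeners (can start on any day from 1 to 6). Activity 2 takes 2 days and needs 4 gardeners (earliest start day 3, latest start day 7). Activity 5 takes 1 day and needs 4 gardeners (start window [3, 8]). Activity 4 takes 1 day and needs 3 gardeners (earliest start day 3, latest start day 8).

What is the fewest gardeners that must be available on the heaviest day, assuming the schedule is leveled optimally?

4

Early-start (Activity 3@1, Activity 1@1, Activity 2@3, Activity 5@3, Activity 4@3) gives peak 11: d1:7  d2:7  d3:11  d4:4  d5:0  d6:0  d7:0  d8:0.
Shift Activity 1→3, Activity 2→5, Activity 5→7, Activity 4→8.
Schedule Activity 3@1, Activity 1@3, Activity 2@5, Activity 5@7, Activity 4@8: d1:4  d2:4  d3:3  d4:3  d5:4  d6:4  d7:4  d8:3 — peak 4.
Total gardener-days = 29 over 8 days ⇒ peak ≥ ⌈29/8⌉ = 4, so 4 is optimal.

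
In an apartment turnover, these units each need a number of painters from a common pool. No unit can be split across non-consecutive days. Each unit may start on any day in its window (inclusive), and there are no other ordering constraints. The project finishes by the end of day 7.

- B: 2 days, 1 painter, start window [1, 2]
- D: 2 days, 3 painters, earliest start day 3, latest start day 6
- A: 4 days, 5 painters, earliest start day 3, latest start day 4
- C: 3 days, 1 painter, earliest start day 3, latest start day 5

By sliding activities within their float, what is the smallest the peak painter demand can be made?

Early-start (B@1, D@3, A@3, C@3) gives peak 9: d1:1  d2:1  d3:9  d4:9  d5:6  d6:5  d7:0.
Shift C→5.
Schedule B@1, D@3, A@3, C@5: d1:1  d2:1  d3:8  d4:8  d5:6  d6:6  d7:1 — peak 8.

8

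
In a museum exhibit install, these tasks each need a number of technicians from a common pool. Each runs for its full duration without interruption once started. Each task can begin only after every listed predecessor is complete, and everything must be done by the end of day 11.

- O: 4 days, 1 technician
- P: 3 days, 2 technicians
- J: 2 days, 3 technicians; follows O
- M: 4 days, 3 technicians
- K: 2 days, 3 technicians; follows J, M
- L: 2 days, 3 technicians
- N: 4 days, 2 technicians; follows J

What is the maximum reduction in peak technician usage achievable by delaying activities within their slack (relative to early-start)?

4

Early-start peak: d1:9  d2:9  d3:6  d4:4  d5:3  d6:3  d7:5  d8:5  d9:2  d10:2  d11:0 ⇒ 9.
Leveled (O@1, P@5, J@5, M@1, K@7, L@9, N@8): d1:4  d2:4  d3:4  d4:4  d5:5  d6:5  d7:5  d8:5  d9:5  d10:5  d11:2 ⇒ 5.
Reduction 9 − 5 = 4.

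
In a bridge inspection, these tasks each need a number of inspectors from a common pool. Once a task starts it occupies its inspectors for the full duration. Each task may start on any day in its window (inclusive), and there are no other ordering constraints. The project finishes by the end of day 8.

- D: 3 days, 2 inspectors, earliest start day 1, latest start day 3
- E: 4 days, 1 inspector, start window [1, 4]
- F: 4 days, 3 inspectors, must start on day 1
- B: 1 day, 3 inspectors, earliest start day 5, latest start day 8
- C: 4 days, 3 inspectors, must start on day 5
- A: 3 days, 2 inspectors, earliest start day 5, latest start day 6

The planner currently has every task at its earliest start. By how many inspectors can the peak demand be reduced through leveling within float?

Early-start peak: d1:6  d2:6  d3:6  d4:4  d5:8  d6:5  d7:5  d8:3 ⇒ 8.
Leveled (D@1, E@1, F@1, B@5, C@5, A@6): d1:6  d2:6  d3:6  d4:4  d5:6  d6:5  d7:5  d8:5 ⇒ 6.
Reduction 8 − 6 = 2.

2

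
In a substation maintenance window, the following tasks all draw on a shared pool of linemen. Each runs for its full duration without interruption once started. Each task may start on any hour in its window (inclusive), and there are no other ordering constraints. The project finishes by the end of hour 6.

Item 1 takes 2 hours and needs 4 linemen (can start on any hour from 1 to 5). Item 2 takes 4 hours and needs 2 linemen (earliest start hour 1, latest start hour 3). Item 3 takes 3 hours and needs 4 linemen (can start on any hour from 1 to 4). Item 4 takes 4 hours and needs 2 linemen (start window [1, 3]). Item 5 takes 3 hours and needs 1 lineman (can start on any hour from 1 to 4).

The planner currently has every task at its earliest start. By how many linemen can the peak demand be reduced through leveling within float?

5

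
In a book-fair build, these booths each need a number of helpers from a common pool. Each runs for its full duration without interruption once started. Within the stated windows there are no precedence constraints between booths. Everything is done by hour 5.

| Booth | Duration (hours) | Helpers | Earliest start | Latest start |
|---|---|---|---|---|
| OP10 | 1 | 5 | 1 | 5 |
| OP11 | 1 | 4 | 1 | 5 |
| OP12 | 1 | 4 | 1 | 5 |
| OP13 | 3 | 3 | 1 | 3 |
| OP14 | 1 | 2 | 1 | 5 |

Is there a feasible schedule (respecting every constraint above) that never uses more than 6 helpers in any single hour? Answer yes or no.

no

The minimum achievable peak is 7; 6 < 7, so no feasible schedule stays within the cap.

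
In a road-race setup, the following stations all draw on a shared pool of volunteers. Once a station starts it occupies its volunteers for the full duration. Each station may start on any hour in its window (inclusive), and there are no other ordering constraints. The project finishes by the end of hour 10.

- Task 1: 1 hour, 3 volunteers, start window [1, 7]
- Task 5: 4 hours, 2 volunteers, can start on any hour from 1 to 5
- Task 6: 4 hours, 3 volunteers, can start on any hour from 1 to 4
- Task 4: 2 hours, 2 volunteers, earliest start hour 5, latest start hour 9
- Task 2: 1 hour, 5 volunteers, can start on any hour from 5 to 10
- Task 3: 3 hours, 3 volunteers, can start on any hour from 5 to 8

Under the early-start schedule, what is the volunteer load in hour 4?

5

At early start, hour 4 has: Task 5, Task 6.
Demand: 2 + 3 = 5.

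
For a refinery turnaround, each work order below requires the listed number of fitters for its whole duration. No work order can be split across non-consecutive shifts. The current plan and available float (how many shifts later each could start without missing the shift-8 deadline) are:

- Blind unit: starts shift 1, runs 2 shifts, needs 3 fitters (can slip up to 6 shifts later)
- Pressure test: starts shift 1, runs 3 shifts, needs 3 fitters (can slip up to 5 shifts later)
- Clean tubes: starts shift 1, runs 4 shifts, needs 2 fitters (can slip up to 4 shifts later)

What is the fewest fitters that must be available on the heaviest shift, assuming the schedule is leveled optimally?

5

Early-start (Blind unit@1, Pressure test@1, Clean tubes@1) gives peak 8: s1:8  s2:8  s3:5  s4:2  s5:0  s6:0  s7:0  s8:0.
Shift Pressure test→3.
Schedule Blind unit@1, Pressure test@3, Clean tubes@1: s1:5  s2:5  s3:5  s4:5  s5:3  s6:0  s7:0  s8:0 — peak 5.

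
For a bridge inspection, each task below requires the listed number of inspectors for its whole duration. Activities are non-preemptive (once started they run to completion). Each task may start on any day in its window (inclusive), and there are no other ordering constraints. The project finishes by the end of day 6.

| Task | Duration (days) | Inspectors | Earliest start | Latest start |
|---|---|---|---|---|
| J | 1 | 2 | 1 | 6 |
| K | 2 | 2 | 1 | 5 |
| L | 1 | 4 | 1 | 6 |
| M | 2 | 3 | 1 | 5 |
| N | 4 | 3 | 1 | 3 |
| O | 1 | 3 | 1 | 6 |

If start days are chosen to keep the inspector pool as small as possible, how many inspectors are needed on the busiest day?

Early-start (J@1, K@1, L@1, M@1, N@1, O@1) gives peak 17: d1:17  d2:8  d3:3  d4:3  d5:0  d6:0.
Shift L→2, M→3, N→3, O→5.
Schedule J@1, K@1, L@2, M@3, N@3, O@5: d1:4  d2:6  d3:6  d4:6  d5:6  d6:3 — peak 6.
Total inspector-days = 31 over 6 days ⇒ peak ≥ ⌈31/6⌉ = 6, so 6 is optimal.

6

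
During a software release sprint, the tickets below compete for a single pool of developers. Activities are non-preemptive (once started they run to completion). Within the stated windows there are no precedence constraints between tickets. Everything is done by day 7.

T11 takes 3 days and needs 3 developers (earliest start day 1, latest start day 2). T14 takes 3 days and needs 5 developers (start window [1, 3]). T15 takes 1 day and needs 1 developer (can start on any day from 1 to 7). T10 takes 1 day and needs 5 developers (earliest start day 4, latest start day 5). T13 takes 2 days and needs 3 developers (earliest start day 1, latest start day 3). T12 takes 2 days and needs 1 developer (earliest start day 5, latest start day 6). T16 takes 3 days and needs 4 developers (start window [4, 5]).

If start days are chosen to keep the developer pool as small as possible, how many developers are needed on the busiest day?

Early-start (T11@1, T14@1, T15@1, T10@4, T13@1, T12@5, T16@4) gives peak 12: d1:12  d2:11  d3:8  d4:9  d5:5  d6:5  d7:0.
Shift T14→3, T16→5.
Schedule T11@1, T14@3, T15@1, T10@4, T13@1, T12@5, T16@5: d1:7  d2:6  d3:8  d4:10  d5:10  d6:5  d7:4 — peak 10.

10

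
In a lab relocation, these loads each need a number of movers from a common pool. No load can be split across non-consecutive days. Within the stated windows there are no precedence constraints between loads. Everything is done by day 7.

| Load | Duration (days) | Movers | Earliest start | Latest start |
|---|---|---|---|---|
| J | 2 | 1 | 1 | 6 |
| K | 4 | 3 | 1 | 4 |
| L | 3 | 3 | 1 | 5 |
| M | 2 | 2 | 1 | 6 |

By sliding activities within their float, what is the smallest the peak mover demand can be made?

5

Early-start (J@1, K@1, L@1, M@1) gives peak 9: d1:9  d2:9  d3:6  d4:3  d5:0  d6:0  d7:0.
Shift L→5, M→3.
Schedule J@1, K@1, L@5, M@3: d1:4  d2:4  d3:5  d4:5  d5:3  d6:3  d7:3 — peak 5.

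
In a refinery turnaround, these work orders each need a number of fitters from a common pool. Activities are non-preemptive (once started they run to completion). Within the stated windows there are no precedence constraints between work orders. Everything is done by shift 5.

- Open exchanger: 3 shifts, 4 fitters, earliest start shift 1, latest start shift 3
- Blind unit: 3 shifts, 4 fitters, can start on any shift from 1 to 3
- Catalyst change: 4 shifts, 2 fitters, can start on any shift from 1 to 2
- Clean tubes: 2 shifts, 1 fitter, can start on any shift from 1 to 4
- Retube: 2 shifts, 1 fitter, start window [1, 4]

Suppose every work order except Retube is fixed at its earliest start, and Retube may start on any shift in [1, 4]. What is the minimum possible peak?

11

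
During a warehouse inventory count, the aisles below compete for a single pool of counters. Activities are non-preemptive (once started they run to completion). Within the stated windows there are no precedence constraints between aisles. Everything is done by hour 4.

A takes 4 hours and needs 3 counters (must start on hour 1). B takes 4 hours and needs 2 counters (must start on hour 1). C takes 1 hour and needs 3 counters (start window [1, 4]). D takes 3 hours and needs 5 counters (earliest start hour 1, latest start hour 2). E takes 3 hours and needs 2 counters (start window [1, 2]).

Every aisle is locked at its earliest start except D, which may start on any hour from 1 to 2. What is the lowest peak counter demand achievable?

12

D@1: h1:15  h2:12  h3:12  h4:5 → peak 15
D@2: h1:10  h2:12  h3:12  h4:10 → peak 12
Best is D@2, peak 12.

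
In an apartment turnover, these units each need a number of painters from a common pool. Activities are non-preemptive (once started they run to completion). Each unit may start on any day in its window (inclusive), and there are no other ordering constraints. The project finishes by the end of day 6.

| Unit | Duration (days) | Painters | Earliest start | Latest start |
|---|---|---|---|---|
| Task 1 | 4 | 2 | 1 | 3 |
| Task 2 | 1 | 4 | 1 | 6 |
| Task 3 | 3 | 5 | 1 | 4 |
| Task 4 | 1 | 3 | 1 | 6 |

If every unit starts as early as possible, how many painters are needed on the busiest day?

Early-start schedule: Task 1@1, Task 2@1, Task 3@1, Task 4@1.
Load per day: day 1: 14, day 2: 7, day 3: 7, day 4: 2, day 5: 0, day 6: 0.
Peak is 14.

14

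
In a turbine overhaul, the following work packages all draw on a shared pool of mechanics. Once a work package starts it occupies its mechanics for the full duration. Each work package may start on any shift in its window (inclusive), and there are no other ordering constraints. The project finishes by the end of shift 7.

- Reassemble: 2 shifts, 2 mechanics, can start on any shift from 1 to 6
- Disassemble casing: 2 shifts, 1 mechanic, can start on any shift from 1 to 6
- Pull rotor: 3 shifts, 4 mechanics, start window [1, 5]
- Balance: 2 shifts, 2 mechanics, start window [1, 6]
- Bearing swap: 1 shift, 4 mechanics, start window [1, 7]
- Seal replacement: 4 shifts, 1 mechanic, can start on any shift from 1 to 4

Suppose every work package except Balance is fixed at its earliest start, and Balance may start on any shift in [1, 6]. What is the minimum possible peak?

12

Balance@1: s1:14  s2:10  s3:5  s4:1  s5:0  s6:0  s7:0 → peak 14
Balance@2: s1:12  s2:10  s3:7  s4:1  s5:0  s6:0  s7:0 → peak 12
Balance@3: s1:12  s2:8  s3:7  s4:3  s5:0  s6:0  s7:0 → peak 12
Balance@4: s1:12  s2:8  s3:5  s4:3  s5:2  s6:0  s7:0 → peak 12
Balance@5: s1:12  s2:8  s3:5  s4:1  s5:2  s6:2  s7:0 → peak 12
Balance@6: s1:12  s2:8  s3:5  s4:1  s5:0  s6:2  s7:2 → peak 12
Best is Balance@2, peak 12.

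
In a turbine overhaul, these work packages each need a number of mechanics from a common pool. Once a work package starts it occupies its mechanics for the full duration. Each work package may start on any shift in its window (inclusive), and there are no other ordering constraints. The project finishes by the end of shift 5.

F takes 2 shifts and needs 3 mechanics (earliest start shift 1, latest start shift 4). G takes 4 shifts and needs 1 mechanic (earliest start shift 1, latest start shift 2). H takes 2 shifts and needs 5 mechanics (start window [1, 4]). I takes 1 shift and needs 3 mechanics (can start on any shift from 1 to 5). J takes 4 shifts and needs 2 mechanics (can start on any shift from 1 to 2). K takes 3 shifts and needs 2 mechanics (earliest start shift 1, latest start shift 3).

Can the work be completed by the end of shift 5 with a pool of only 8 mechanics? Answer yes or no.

yes

Schedule F@1, G@1, H@4, I@3, J@1, K@1: s1:8  s2:8  s3:8  s4:8  s5:5 — peak 8 ≤ 8.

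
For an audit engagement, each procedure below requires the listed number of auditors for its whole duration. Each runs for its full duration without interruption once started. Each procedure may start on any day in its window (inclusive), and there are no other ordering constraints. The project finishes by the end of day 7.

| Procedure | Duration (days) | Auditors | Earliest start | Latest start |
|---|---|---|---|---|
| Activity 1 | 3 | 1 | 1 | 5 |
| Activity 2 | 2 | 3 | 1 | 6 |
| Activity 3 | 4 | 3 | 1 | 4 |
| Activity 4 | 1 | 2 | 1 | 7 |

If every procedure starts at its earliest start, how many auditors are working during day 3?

At early start, day 3 has: Activity 1, Activity 3.
Demand: 1 + 3 = 4.

4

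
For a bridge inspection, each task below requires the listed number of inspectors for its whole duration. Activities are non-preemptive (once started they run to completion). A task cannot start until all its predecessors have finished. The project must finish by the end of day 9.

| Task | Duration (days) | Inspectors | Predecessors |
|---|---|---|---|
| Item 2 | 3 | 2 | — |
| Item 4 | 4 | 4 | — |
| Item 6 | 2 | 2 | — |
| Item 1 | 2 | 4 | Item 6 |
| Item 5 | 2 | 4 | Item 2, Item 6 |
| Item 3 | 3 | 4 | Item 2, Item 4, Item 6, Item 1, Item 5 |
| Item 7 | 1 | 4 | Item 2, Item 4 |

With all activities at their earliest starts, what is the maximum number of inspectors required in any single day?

12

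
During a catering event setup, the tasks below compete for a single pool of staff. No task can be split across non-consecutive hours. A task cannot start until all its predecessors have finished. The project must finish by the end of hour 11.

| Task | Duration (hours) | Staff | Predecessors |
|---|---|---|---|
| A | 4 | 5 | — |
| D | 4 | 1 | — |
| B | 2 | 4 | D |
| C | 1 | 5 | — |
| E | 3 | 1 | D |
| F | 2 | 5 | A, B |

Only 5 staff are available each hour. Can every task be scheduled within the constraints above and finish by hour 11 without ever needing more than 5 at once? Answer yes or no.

no

The minimum achievable peak is 6; 5 < 6, so no feasible schedule stays within the cap.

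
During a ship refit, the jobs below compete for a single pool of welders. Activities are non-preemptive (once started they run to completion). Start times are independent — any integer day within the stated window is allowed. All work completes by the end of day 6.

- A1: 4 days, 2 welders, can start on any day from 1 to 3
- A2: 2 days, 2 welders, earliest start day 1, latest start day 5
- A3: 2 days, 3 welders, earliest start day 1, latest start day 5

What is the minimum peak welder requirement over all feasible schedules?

4

Early-start (A1@1, A2@1, A3@1) gives peak 7: d1:7  d2:7  d3:2  d4:2  d5:0  d6:0.
Shift A3→5.
Schedule A1@1, A2@1, A3@5: d1:4  d2:4  d3:2  d4:2  d5:3  d6:3 — peak 4.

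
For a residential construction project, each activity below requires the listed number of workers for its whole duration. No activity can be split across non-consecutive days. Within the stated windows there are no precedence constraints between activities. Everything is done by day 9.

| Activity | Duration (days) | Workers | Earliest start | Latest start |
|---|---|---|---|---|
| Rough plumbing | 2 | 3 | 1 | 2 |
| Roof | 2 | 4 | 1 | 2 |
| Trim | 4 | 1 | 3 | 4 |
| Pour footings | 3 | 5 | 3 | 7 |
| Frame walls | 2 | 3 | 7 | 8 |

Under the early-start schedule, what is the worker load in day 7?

At early start, day 7 has: Frame walls.
Demand: 3 = 3.

3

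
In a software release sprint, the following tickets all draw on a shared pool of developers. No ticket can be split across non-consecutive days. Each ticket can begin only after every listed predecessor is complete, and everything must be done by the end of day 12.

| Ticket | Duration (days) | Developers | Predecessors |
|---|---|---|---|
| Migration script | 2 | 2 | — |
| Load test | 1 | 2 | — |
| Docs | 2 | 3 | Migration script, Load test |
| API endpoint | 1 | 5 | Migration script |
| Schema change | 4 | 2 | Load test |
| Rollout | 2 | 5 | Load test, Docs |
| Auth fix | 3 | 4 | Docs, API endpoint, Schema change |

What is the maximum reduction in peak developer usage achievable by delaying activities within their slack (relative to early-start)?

Early-start peak: d1:4  d2:4  d3:10  d4:5  d5:7  d6:9  d7:4  d8:4  d9:0  d10:0  d11:0  d12:0 ⇒ 10.
Leveled (Migration script@1, Load test@1, Docs@3, API endpoint@6, Schema change@2, Rollout@7, Auth fix@9): d1:4  d2:4  d3:5  d4:5  d5:2  d6:5  d7:5  d8:5  d9:4  d10:4  d11:4  d12:0 ⇒ 5.
Reduction 10 − 5 = 5.

5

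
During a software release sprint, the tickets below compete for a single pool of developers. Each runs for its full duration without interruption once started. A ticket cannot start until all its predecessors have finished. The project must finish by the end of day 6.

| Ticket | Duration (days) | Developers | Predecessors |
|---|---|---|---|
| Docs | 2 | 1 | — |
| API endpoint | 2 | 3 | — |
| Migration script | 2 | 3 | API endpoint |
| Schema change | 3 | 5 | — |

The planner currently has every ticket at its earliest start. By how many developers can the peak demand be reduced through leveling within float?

1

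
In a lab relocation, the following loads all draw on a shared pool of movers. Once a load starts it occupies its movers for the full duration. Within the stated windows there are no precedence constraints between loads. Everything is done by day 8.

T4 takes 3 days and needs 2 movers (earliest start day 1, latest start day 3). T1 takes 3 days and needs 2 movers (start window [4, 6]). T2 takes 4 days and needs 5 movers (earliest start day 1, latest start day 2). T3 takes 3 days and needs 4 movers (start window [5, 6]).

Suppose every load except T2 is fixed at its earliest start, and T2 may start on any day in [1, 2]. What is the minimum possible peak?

7

T2@1: d1:7  d2:7  d3:7  d4:7  d5:6  d6:6  d7:4  d8:0 → peak 7
T2@2: d1:2  d2:7  d3:7  d4:7  d5:11  d6:6  d7:4  d8:0 → peak 11
Best is T2@1, peak 7.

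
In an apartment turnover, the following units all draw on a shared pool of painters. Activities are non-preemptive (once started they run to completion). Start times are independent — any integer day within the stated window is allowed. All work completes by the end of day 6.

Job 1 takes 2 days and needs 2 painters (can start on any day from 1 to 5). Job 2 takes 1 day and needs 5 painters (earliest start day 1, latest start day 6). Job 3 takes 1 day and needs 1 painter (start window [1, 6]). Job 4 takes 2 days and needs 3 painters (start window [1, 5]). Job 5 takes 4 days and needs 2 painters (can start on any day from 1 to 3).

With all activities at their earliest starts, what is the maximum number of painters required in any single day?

Early-start schedule: Job 1@1, Job 2@1, Job 3@1, Job 4@1, Job 5@1.
Load per day: day 1: 13, day 2: 7, day 3: 2, day 4: 2, day 5: 0, day 6: 0.
Peak is 13.

13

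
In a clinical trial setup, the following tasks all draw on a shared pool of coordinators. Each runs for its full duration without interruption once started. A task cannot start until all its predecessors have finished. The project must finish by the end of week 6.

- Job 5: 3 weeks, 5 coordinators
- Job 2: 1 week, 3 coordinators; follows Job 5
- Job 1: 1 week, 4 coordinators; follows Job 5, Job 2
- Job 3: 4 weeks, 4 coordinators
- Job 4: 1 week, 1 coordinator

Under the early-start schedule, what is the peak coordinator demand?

Early-start schedule: Job 5@1, Job 2@4, Job 1@5, Job 3@1, Job 4@1.
Load per week: week 1: 10, week 2: 9, week 3: 9, week 4: 7, week 5: 4, week 6: 0.
Peak is 10.

10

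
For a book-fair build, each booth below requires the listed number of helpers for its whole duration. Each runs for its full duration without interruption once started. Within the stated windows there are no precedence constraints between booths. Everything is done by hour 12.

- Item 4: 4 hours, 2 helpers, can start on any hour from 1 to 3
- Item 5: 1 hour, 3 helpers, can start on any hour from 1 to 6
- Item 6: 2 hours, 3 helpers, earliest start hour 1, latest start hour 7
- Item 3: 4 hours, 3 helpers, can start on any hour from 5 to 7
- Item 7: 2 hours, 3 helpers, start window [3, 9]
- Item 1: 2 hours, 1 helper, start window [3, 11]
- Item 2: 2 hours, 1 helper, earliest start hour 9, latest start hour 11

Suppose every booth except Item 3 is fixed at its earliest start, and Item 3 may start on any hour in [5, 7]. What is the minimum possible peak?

Item 3@5: h1:8  h2:5  h3:6  h4:6  h5:3  h6:3  h7:3  h8:3  h9:1  h10:1  h11:0  h12:0 → peak 8
Item 3@6: h1:8  h2:5  h3:6  h4:6  h5:0  h6:3  h7:3  h8:3  h9:4  h10:1  h11:0  h12:0 → peak 8
Item 3@7: h1:8  h2:5  h3:6  h4:6  h5:0  h6:0  h7:3  h8:3  h9:4  h10:4  h11:0  h12:0 → peak 8
Best is Item 3@5, peak 8.

8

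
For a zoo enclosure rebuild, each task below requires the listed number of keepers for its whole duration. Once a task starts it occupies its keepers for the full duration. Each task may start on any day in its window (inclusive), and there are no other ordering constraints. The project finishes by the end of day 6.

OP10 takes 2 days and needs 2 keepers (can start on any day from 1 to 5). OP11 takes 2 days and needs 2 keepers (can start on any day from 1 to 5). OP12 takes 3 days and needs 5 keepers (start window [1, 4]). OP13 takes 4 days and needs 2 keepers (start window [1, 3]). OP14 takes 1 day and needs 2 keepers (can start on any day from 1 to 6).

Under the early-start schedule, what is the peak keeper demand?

13

Early-start schedule: OP10@1, OP11@1, OP12@1, OP13@1, OP14@1.
Load per day: day 1: 13, day 2: 11, day 3: 7, day 4: 2, day 5: 0, day 6: 0.
Peak is 13.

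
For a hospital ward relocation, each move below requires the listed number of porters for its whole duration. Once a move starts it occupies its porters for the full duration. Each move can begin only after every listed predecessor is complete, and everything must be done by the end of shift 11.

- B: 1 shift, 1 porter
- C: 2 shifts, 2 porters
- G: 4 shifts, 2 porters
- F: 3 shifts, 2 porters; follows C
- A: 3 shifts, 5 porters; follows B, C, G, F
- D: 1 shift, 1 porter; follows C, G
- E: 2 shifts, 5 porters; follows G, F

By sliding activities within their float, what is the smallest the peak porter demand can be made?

Early-start (B@1, C@1, G@1, F@3, A@6, D@5, E@6) gives peak 10: s1:5  s2:4  s3:4  s4:4  s5:3  s6:10  s7:10  s8:5  s9:0  s10:0  s11:0.
Shift E→9.
Schedule B@1, C@1, G@1, F@3, A@6, D@5, E@9: s1:5  s2:4  s3:4  s4:4  s5:3  s6:5  s7:5  s8:5  s9:5  s10:5  s11:0 — peak 5.
Total porter-shifts = 45 over 11 shifts ⇒ peak ≥ ⌈45/11⌉ = 5, so 5 is optimal.

5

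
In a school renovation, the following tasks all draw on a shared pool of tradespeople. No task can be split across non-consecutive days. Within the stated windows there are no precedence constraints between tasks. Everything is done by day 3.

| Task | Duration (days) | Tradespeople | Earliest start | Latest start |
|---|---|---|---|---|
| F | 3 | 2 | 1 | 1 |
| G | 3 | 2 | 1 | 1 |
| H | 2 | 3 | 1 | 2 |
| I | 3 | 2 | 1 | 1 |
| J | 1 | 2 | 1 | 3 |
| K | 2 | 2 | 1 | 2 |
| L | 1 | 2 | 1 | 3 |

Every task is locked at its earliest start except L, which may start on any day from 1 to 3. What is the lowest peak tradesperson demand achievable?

L@1: d1:15  d2:11  d3:6 → peak 15
L@2: d1:13  d2:13  d3:6 → peak 13
L@3: d1:13  d2:11  d3:8 → peak 13
Best is L@2, peak 13.

13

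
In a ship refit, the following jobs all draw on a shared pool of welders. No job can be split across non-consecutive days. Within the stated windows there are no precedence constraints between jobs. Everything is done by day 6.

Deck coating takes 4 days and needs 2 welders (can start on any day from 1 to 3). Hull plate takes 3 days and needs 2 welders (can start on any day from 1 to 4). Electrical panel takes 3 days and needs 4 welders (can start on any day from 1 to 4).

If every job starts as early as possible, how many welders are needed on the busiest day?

8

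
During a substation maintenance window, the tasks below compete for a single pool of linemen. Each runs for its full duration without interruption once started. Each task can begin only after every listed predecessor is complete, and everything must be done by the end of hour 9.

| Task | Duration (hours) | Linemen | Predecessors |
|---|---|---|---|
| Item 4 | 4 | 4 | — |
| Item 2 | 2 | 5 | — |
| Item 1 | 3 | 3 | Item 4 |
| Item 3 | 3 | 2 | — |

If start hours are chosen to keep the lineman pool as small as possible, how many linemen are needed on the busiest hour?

Early-start (Item 4@1, Item 2@1, Item 1@5, Item 3@1) gives peak 11: h1:11  h2:11  h3:6  h4:4  h5:3  h6:3  h7:3  h8:0  h9:0.
Shift Item 2→5, Item 1→7, Item 3→7.
Schedule Item 4@1, Item 2@5, Item 1@7, Item 3@7: h1:4  h2:4  h3:4  h4:4  h5:5  h6:5  h7:5  h8:5  h9:5 — peak 5.
Total lineman-hours = 41 over 9 hours ⇒ peak ≥ ⌈41/9⌉ = 5, so 5 is optimal.

5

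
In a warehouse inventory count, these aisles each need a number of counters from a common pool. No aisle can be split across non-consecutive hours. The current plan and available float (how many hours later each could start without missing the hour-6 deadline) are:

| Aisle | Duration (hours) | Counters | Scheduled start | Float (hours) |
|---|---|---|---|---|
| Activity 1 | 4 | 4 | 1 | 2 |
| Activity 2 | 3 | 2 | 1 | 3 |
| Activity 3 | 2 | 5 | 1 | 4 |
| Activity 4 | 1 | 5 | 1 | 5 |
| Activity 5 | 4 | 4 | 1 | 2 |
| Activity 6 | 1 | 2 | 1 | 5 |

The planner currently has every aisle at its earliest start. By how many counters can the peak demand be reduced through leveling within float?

12

Early-start peak: h1:22  h2:15  h3:10  h4:8  h5:0  h6:0 ⇒ 22.
Leveled (Activity 1@1, Activity 2@1, Activity 3@5, Activity 4@5, Activity 5@1, Activity 6@4): h1:10  h2:10  h3:10  h4:10  h5:10  h6:5 ⇒ 10.
Reduction 22 − 10 = 12.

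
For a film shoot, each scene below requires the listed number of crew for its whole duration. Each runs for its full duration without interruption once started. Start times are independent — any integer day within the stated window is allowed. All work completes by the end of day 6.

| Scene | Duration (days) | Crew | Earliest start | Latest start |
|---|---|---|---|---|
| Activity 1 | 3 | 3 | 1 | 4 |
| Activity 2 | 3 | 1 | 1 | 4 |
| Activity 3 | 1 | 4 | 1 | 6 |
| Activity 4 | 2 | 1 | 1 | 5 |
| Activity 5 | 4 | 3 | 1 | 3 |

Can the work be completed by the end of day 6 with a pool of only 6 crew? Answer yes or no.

Schedule Activity 1@1, Activity 2@4, Activity 3@5, Activity 4@4, Activity 5@1: d1:6  d2:6  d3:6  d4:5  d5:6  d6:1 — peak 6 ≤ 6.

yes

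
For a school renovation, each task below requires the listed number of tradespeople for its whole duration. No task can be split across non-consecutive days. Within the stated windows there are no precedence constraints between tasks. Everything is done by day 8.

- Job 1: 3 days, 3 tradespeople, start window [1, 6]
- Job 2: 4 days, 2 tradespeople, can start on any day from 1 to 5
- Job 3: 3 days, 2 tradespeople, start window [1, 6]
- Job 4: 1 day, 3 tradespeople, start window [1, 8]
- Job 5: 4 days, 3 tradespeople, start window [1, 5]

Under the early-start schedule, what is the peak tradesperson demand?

13

Early-start schedule: Job 1@1, Job 2@1, Job 3@1, Job 4@1, Job 5@1.
Load per day: day 1: 13, day 2: 10, day 3: 10, day 4: 5, day 5: 0, day 6: 0, day 7: 0, day 8: 0.
Peak is 13.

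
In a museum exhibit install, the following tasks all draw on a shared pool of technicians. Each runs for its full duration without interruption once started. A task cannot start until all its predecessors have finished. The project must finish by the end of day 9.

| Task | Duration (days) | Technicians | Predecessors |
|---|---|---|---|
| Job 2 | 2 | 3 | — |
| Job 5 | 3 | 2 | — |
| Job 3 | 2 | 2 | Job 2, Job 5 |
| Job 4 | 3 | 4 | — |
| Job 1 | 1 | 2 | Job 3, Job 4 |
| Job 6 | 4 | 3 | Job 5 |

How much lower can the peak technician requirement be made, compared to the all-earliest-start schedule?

Early-start peak: d1:9  d2:9  d3:6  d4:5  d5:5  d6:5  d7:3  d8:0  d9:0 ⇒ 9.
Leveled (Job 2@1, Job 5@1, Job 3@4, Job 4@3, Job 1@6, Job 6@6): d1:5  d2:5  d3:6  d4:6  d5:6  d6:5  d7:3  d8:3  d9:3 ⇒ 6.
Reduction 9 − 6 = 3.

3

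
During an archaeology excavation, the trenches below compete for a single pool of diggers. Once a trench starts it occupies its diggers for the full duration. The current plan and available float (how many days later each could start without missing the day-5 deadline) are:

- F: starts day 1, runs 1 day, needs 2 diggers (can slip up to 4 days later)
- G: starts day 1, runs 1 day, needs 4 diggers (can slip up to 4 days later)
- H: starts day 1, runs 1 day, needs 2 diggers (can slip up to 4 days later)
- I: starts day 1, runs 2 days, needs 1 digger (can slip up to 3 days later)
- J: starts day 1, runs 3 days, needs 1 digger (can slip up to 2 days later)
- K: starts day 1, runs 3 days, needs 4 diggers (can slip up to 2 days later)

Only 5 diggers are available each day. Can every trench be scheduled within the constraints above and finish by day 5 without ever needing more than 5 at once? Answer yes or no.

Schedule F@1, G@2, H@1, I@1, J@3, K@3: d1:5  d2:5  d3:5  d4:5  d5:5 — peak 5 ≤ 5.

yes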